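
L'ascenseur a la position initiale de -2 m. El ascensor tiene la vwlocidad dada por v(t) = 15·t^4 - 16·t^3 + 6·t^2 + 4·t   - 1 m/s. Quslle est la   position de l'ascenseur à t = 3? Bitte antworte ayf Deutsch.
Um dies zu lösen, müssen wir 1 Integral unserer Gleichung für die Geschwindigkeit v(t) = 15·t^4 - 16·t^3 + 6·t^2 + 4·t - 1 finden. Das Integral von der Geschwindigkeit, mit x(0) = -2, ergibt die Position: x(t) = 3·t^5 - 4·t^4 + 2·t^3 + 2·t^2 - t - 2. Aus der Gleichung für die Position x(t) = 3·t^5 - 4·t^4 + 2·t^3 + 2·t^2 - t - 2, setzen wir t = 3 ein und erhalten x = 472.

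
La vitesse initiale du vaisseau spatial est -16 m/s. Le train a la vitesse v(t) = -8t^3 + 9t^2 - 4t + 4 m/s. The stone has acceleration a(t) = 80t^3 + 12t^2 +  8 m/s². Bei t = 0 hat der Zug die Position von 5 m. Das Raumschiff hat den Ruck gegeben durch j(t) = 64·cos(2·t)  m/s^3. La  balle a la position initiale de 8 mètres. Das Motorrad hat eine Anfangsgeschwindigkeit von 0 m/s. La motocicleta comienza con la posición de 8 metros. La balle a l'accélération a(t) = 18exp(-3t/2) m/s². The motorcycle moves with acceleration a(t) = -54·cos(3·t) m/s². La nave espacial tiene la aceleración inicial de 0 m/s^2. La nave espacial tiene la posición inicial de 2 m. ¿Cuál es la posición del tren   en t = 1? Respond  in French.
Nous devons trouver la primitive de notre équation de la vitesse v(t) = -8·t^3 + 9·t^2 - 4·t + 4 1 fois. En intégrant la vitesse et en utilisant la condition initiale x(0) = 5, nous obtenons x(t) = -2·t^4 + 3·t^3 - 2·t^2 + 4·t + 5. Nous avons la position x(t) = -2·t^4 + 3·t^3 - 2·t^2 + 4·t + 5. En substituant t = 1: x(1) = 8.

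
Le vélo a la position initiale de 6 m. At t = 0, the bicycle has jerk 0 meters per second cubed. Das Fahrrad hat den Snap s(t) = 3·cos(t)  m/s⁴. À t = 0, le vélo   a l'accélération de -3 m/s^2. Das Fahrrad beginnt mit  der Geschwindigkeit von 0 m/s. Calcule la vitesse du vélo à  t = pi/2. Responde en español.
Debemos encontrar la antiderivada de nuestra ecuación del snap s(t) = 3·cos(t) 3 veces. La antiderivada del snap es la sacudida. Usando j(0) = 0, obtenemos j(t) = 3·sin(t). La antiderivada de la sacudida es la aceleración. Usando a(0) = -3, obtenemos a(t) = -3·cos(t). La antiderivada de la aceleración es la velocidad. Usando v(0) = 0, obtenemos v(t) = -3·sin(t). Tenemos la velocidad v(t) = -3·sin(t). Sustituyendo t = pi/2: v(pi/2) = -3.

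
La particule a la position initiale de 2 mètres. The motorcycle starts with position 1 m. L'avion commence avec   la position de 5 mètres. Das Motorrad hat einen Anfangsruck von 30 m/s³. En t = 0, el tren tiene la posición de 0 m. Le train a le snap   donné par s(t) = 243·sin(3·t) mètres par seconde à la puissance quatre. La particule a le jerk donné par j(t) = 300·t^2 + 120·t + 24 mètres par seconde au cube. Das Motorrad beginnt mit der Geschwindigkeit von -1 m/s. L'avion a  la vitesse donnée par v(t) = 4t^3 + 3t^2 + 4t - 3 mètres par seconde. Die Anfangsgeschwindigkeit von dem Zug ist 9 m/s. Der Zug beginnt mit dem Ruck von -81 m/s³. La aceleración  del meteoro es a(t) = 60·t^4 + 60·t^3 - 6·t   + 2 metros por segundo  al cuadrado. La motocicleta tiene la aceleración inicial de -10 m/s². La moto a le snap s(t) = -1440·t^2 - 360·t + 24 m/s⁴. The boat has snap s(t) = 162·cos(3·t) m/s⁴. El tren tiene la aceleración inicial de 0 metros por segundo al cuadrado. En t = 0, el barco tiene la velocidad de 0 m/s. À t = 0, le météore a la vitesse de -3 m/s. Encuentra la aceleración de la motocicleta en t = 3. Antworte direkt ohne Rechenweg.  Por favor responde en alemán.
Die Antwort ist -11152.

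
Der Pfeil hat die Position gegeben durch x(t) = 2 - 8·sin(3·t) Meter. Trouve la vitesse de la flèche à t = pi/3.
Nous devons dériver notre équation de la position x(t) = 2 - 8·sin(3·t) 1 fois. La dérivée de la position donne la vitesse: v(t) = -24·cos(3·t). De l'équation de la vitesse v(t) = -24·cos(3·t), nous substituons t = pi/3 pour obtenir v = 24.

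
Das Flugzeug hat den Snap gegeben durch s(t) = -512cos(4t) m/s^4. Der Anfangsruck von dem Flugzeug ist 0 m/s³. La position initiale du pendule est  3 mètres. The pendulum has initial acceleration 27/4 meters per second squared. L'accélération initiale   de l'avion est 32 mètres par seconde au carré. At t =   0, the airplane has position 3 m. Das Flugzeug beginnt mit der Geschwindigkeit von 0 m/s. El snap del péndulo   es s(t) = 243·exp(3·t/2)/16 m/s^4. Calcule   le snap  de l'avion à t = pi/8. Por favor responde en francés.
De l'équation du snap s(t) = -512·cos(4·t), nous substituons t = pi/8 pour obtenir s = 0.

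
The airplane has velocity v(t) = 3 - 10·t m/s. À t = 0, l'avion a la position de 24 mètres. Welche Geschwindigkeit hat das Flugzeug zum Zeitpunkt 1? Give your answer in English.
Using v(t) = 3 - 10·t and substituting t = 1, we find v = -7.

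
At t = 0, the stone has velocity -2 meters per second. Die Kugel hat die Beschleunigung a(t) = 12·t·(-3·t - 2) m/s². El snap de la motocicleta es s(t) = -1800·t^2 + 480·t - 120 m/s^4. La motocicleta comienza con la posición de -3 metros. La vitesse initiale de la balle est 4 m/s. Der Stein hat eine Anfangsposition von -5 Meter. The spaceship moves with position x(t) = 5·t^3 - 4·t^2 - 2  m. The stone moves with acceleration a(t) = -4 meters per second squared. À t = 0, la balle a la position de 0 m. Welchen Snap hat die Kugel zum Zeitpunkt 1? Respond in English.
Starting from acceleration a(t) = 12·t·(-3·t - 2), we take 2 derivatives. The derivative of acceleration gives jerk: j(t) = -72·t - 24. The derivative of jerk gives snap: s(t) = -72. Using s(t) = -72 and substituting t = 1, we find s = -72.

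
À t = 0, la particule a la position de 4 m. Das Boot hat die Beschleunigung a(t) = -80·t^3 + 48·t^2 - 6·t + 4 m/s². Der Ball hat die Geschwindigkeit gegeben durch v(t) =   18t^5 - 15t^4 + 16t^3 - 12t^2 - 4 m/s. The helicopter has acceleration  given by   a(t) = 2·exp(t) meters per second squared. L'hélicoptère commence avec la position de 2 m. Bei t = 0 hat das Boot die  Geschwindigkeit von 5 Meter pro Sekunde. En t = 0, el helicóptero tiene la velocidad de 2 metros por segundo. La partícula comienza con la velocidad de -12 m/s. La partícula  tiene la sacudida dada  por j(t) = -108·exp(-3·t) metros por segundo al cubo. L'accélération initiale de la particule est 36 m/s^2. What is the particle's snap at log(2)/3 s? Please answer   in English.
Starting from jerk j(t) = -108·exp(-3·t), we take 1 derivative. Differentiating jerk, we get snap: s(t) = 324·exp(-3·t). We have snap s(t) = 324·exp(-3·t). Substituting t = log(2)/3: s(log(2)/3) = 162.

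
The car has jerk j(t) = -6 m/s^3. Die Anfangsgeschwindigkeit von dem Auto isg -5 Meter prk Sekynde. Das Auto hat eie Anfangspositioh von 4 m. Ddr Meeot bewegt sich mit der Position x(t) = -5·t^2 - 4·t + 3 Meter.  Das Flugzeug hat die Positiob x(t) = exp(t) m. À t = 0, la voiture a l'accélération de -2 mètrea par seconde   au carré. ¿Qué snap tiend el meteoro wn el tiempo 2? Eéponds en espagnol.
Debemos derivar nuestra ecuación de la posición x(t) = -5·t^2 - 4·t + 3 4 veces. Tomando d/dt de x(t), encontramos v(t) = -10·t - 4. Tomando d/dt de v(t), encontramos a(t) = -10. Derivando la aceleración, obtenemos la sacudida: j(t) = 0. Derivando la sacudida, obtenemos el snap: s(t) = 0. De la ecuación del snap s(t) = 0, sustituimos t = 2 para obtener s = 0.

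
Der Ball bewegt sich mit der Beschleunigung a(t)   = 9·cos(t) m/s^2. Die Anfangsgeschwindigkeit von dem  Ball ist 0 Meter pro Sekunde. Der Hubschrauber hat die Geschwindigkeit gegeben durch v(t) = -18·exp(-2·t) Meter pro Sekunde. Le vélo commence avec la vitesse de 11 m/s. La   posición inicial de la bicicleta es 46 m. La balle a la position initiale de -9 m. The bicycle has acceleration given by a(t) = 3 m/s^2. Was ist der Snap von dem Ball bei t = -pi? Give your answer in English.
We must differentiate our acceleration equation a(t) = 9·cos(t) 2 times. Taking d/dt of a(t), we find j(t) = -9·sin(t). Differentiating jerk, we get snap: s(t) = -9·cos(t). We have snap s(t) = -9·cos(t). Substituting t = -pi: s(-pi) = 9.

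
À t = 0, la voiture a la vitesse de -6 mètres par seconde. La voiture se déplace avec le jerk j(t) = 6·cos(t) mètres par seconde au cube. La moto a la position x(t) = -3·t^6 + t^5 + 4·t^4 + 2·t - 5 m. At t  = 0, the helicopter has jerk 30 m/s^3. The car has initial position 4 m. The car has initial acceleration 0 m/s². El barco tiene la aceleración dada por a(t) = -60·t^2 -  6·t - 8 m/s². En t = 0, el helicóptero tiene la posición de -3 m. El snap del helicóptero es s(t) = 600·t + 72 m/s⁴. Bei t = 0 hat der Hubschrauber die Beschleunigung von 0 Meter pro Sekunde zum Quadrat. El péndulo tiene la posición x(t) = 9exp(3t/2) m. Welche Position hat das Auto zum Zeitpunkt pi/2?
Ausgehend von dem Ruck j(t) = 6·cos(t), nehmen wir 3 Stammfunktionen. Durch Integration von dem Ruck und Verwendung der Anfangsbedingung a(0) = 0, erhalten wir a(t) = 6·sin(t). Durch Integration von der Beschleunigung und Verwendung der Anfangsbedingung v(0) = -6, erhalten wir v(t) = -6·cos(t). Das Integral von der Geschwindigkeit ist die Position. Mit x(0) = 4 erhalten wir x(t) = 4 - 6·sin(t). Mit x(t) = 4 - 6·sin(t) und Einsetzen von t = pi/2, finden wir x = -2.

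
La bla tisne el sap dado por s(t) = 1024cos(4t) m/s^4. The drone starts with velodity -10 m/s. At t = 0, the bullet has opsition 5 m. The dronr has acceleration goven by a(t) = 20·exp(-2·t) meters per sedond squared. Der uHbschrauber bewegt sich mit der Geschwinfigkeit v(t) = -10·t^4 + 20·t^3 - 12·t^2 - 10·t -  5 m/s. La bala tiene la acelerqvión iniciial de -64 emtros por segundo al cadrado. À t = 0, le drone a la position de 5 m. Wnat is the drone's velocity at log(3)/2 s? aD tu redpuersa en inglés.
We must find the antiderivative of our acceleration equation a(t) = 20·exp(-2·t) 1 time. Taking ∫a(t)dt and applying v(0) = -10, we find v(t) = -10·exp(-2·t). Using v(t) = -10·exp(-2·t) and substituting t = log(3)/2, we find v = -10/3.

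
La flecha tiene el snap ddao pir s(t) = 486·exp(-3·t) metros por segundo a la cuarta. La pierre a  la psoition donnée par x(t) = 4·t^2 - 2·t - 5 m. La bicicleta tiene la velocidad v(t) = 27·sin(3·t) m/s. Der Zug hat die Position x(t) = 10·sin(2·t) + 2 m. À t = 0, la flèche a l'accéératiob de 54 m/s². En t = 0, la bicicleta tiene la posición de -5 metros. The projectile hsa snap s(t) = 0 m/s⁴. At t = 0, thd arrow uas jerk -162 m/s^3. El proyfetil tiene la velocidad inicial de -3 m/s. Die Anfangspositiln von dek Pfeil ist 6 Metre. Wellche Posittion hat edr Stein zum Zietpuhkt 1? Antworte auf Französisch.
De l'équation de la position x(t) = 4·t^2 - 2·t - 5, nous substituons t = 1 pour obtenir x = -3.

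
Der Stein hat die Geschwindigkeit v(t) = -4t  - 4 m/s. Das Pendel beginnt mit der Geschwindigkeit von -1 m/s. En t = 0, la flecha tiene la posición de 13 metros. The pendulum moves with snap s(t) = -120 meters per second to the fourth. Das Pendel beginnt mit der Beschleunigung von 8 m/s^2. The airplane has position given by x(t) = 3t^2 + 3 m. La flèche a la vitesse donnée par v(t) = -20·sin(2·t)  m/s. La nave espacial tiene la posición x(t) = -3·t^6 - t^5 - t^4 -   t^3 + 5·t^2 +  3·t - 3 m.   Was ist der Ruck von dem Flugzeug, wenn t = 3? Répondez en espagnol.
Para resolver esto, necesitamos tomar 3 derivadas de nuestra ecuación de la posición x(t) = 3·t^2 + 3. La derivada de la posición da la velocidad: v(t) = 6·t. La derivada de la velocidad da la aceleración: a(t) = 6. Tomando d/dt de a(t), encontramos j(t) = 0. Usando j(t) = 0 y sustituyendo t = 3, encontramos j = 0.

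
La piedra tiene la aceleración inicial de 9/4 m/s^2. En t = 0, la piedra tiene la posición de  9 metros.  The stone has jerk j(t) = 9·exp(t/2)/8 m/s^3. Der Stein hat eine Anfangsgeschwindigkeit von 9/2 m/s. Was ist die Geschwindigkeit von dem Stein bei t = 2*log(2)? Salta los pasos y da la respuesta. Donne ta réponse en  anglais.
At t = 2*log(2), v = 9.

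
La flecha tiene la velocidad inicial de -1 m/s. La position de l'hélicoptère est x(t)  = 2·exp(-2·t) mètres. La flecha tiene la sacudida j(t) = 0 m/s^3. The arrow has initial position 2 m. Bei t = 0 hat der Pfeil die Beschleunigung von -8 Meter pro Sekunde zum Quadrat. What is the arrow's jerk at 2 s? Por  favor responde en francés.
Nous avons le jerk j(t) = 0. En substituant t = 2: j(2) = 0.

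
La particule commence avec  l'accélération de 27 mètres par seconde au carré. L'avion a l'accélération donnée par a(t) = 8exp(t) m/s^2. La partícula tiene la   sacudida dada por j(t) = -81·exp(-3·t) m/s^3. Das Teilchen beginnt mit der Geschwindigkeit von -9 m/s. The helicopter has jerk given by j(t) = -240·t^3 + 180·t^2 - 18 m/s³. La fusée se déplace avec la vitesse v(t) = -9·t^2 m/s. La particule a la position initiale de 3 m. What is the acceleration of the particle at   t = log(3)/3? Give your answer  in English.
We need to integrate our jerk equation j(t) = -81·exp(-3·t) 1 time. Finding the integral of j(t) and using a(0) = 27: a(t) = 27·exp(-3·t). From the given acceleration equation a(t) = 27·exp(-3·t), we substitute t = log(3)/3 to get a = 9.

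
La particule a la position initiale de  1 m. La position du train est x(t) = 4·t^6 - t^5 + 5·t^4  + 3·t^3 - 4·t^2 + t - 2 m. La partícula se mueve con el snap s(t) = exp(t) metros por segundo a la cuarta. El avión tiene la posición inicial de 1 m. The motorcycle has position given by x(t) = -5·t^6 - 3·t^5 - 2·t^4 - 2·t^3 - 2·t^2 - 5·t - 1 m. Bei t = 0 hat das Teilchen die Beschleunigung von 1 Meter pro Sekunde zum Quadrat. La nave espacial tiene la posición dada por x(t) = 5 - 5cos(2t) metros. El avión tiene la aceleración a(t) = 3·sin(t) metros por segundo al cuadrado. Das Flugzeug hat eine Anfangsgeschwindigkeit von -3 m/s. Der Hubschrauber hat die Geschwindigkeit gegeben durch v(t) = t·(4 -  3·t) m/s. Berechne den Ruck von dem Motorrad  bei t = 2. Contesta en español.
Debemos derivar nuestra ecuación de la posición x(t) = -5·t^6 - 3·t^5 - 2·t^4 - 2·t^3 - 2·t^2 - 5·t - 1 3 veces. Tomando d/dt de x(t), encontramos v(t) = -30·t^5 - 15·t^4 - 8·t^3 - 6·t^2 - 4·t - 5. Tomando d/dt de v(t), encontramos a(t) = -150·t^4 - 60·t^3 - 24·t^2 - 12·t - 4. Derivando la aceleración, obtenemos la sacudida: j(t) = -600·t^3 - 180·t^2 - 48·t - 12. Tenemos la sacudida j(t) = -600·t^3 - 180·t^2 - 48·t - 12. Sustituyendo t = 2: j(2) = -5628.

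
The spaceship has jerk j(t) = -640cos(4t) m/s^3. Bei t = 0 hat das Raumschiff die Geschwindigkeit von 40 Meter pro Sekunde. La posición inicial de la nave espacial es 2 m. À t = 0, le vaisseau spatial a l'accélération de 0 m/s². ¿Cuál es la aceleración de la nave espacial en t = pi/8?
Para resolver esto, necesitamos tomar 1 integral de nuestra ecuación de la sacudida j(t) = -640·cos(4·t). Tomando ∫j(t)dt y aplicando a(0) = 0, encontramos a(t) = -160·sin(4·t). Usando a(t) = -160·sin(4·t) y sustituyendo t = pi/8, encontramos a = -160.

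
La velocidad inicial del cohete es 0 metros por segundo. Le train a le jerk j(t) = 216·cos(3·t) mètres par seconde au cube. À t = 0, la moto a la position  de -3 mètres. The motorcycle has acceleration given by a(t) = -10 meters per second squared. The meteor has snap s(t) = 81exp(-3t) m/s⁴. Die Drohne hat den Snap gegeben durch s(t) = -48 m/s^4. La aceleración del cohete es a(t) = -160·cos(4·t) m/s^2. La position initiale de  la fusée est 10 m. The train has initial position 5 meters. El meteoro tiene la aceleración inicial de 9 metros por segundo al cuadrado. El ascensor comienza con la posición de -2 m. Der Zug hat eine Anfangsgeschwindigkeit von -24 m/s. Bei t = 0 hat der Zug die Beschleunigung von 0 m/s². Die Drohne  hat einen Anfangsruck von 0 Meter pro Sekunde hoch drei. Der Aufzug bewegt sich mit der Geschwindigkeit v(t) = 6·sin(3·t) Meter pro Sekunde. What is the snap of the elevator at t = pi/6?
To solve this, we need to take 3 derivatives of our velocity equation v(t) = 6·sin(3·t). Taking d/dt of v(t), we find a(t) = 18·cos(3·t). The derivative of acceleration gives jerk: j(t) = -54·sin(3·t). Differentiating jerk, we get snap: s(t) = -162·cos(3·t). From the given snap equation s(t) = -162·cos(3·t), we substitute t = pi/6 to get s = 0.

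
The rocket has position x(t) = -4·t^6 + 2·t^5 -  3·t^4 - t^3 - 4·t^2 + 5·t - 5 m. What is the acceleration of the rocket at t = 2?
We must differentiate our position equation x(t) = -4·t^6 + 2·t^5 - 3·t^4 - t^3 - 4·t^2 + 5·t - 5 2 times. The derivative of position gives velocity: v(t) = -24·t^5 + 10·t^4 - 12·t^3 - 3·t^2 - 8·t + 5. Differentiating velocity, we get acceleration: a(t) = -120·t^4 + 40·t^3 - 36·t^2 - 6·t - 8. From the given acceleration equation a(t) = -120·t^4 + 40·t^3 - 36·t^2 - 6·t - 8, we substitute t = 2 to get a = -1764.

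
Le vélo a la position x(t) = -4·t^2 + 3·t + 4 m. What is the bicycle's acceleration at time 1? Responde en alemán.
Wir müssen unsere Gleichung für die Position x(t) = -4·t^2 + 3·t + 4 2-mal ableiten. Die Ableitung von der Position ergibt die Geschwindigkeit: v(t) = 3 - 8·t. Die Ableitung von der Geschwindigkeit ergibt die Beschleunigung: a(t) = -8. Mit a(t) = -8 und Einsetzen von t = 1, finden wir a = -8.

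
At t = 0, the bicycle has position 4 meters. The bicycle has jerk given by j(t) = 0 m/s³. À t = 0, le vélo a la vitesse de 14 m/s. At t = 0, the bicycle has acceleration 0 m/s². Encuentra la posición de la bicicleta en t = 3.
Necesitamos integrar nuestra ecuación de la sacudida j(t) = 0 3 veces. Integrando la sacudida y usando la condición inicial a(0) = 0, obtenemos a(t) = 0. La antiderivada de la aceleración es la velocidad. Usando v(0) = 14, obtenemos v(t) = 14. La antiderivada de la velocidad, con x(0) = 4, da la posición: x(t) = 14·t + 4. Usando x(t) = 14·t + 4 y sustituyendo t = 3, encontramos x = 46.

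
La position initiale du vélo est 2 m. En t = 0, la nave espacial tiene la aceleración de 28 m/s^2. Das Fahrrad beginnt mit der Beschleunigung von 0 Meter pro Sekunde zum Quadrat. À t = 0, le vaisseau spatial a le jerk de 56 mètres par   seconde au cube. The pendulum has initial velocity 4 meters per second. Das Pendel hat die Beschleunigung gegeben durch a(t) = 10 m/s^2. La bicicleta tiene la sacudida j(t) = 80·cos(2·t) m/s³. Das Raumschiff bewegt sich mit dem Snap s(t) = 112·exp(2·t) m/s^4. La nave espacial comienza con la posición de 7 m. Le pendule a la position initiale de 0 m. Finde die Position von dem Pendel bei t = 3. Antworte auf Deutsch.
Ausgehend von der Beschleunigung a(t) = 10, nehmen wir 2 Integrale. Mit ∫a(t)dt und Anwendung von v(0) = 4, finden wir v(t) = 10·t + 4. Durch Integration von der Geschwindigkeit und Verwendung der Anfangsbedingung x(0) = 0, erhalten wir x(t) = 5·t^2 + 4·t. Mit x(t) = 5·t^2 + 4·t und Einsetzen von t = 3, finden wir x = 57.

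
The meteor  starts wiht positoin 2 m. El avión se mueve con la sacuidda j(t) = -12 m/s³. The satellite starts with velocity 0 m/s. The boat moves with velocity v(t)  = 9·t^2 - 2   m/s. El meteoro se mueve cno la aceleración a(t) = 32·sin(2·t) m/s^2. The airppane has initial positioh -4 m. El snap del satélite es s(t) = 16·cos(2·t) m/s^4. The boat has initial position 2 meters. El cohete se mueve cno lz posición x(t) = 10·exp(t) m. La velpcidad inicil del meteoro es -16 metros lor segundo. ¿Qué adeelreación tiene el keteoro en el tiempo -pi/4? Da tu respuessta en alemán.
Wir haben die Beschleunigung a(t) = 32·sin(2·t). Durch Einsetzen von t = -pi/4: a(-pi/4) = -32.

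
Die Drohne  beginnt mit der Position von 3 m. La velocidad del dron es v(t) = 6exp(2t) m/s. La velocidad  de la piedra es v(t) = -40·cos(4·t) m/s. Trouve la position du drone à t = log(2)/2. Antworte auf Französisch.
Pour résoudre ceci, nous devons prendre 1 intégrale de notre équation de la vitesse v(t) = 6·exp(2·t). En prenant ∫v(t)dt et en appliquant x(0) = 3, nous trouvons x(t) = 3·exp(2·t). En utilisant x(t) = 3·exp(2·t) et en substituant t = log(2)/2, nous trouvons x = 6.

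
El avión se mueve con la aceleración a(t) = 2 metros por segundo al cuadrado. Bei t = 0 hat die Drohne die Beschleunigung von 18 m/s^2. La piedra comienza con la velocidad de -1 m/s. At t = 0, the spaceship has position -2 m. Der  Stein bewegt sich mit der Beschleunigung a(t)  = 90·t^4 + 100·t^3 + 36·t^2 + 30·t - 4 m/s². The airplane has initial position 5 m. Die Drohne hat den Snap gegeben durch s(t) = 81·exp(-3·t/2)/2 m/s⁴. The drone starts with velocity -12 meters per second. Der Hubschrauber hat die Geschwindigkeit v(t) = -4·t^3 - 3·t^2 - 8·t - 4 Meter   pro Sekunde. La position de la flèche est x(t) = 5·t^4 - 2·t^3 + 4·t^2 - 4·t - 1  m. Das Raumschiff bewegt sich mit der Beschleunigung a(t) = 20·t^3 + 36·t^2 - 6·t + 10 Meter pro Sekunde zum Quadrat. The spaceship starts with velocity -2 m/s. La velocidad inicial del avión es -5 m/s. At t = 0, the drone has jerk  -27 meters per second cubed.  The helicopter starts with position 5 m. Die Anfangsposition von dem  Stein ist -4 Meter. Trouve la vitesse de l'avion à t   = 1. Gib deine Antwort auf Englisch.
To solve this, we need to take 1 antiderivative of our acceleration equation a(t) = 2. The antiderivative of acceleration is velocity. Using v(0) = -5, we get v(t) = 2·t - 5. We have velocity v(t) = 2·t - 5. Substituting t = 1: v(1) = -3.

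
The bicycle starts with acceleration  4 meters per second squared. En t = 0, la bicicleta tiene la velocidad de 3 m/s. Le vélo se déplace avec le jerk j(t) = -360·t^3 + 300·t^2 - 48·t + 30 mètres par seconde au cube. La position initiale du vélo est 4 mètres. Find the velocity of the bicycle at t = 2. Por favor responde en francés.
En partant du jerk j(t) = -360·t^3 + 300·t^2 - 48·t + 30, nous prenons 2 primitives. L'intégrale du jerk, avec a(0) = 4, donne l'accélération: a(t) = -90·t^4 + 100·t^3 - 24·t^2 + 30·t + 4. La primitive de l'accélération, avec v(0) = 3, donne la vitesse: v(t) = -18·t^5 + 25·t^4 - 8·t^3 + 15·t^2 + 4·t + 3. De l'équation de la vitesse v(t) = -18·t^5 + 25·t^4 - 8·t^3 + 15·t^2 + 4·t + 3, nous substituons t = 2 pour obtenir v = -169.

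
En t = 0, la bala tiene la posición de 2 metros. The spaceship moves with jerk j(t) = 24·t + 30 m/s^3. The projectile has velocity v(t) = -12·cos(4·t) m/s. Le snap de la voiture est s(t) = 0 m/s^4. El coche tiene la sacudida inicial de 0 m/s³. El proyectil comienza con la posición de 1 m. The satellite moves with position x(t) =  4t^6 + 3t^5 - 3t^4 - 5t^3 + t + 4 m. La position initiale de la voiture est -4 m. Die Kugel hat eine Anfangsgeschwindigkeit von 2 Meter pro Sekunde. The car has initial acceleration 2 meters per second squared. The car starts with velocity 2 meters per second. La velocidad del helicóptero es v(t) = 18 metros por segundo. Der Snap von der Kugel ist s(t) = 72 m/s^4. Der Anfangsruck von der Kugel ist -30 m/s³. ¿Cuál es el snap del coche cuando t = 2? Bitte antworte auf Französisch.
En utilisant s(t) = 0 et en substituant t = 2, nous trouvons s = 0.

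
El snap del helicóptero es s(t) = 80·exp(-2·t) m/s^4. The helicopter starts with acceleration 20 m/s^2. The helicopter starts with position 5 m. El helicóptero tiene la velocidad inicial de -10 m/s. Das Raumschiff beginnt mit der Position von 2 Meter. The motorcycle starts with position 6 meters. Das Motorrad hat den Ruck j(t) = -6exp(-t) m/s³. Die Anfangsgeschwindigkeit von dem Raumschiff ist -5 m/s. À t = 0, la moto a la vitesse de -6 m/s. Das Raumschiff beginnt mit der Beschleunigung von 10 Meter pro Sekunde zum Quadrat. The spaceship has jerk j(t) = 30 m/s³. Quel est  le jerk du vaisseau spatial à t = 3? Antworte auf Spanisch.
Tenemos la sacudida j(t) = 30. Sustituyendo t = 3: j(3) = 30.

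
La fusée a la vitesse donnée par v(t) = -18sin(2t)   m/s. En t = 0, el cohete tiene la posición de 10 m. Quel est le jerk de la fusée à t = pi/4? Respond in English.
To solve this, we need to take 2 derivatives of our velocity equation v(t) = -18·sin(2·t). The derivative of velocity gives acceleration: a(t) = -36·cos(2·t). Differentiating acceleration, we get jerk: j(t) = 72·sin(2·t). Using j(t) = 72·sin(2·t) and substituting t = pi/4, we find j = 72.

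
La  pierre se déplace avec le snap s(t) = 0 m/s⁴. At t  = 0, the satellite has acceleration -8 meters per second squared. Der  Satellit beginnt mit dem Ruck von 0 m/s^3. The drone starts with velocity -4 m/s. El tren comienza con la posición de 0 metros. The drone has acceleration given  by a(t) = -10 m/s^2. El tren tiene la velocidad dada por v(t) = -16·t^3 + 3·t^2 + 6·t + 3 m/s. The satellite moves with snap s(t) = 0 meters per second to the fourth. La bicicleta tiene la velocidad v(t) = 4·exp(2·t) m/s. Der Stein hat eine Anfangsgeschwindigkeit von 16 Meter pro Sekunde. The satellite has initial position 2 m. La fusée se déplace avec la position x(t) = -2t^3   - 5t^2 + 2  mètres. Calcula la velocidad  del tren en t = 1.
Usando v(t) = -16·t^3 + 3·t^2 + 6·t + 3 y sustituyendo t = 1, encontramos v = -4.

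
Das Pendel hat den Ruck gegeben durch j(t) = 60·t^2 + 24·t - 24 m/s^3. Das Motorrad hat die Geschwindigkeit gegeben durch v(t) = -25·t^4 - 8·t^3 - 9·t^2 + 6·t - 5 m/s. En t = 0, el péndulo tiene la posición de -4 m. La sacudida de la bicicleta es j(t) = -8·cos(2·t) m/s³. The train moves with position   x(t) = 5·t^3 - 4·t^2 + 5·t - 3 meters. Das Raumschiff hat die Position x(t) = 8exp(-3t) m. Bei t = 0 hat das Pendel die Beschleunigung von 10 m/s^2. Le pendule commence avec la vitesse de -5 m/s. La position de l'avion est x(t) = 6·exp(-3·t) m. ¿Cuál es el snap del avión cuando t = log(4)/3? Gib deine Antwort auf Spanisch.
Para resolver esto, necesitamos tomar 4 derivadas de nuestra ecuación de la posición x(t) = 6·exp(-3·t). Tomando d/dt de x(t), encontramos v(t) = -18·exp(-3·t). La derivada de la velocidad da la aceleración: a(t) = 54·exp(-3·t). Tomando d/dt de a(t), encontramos j(t) = -162·exp(-3·t). Tomando d/dt de j(t), encontramos s(t) = 486·exp(-3·t). Tenemos el snap s(t) = 486·exp(-3·t). Sustituyendo t = log(4)/3: s(log(4)/3) = 243/2.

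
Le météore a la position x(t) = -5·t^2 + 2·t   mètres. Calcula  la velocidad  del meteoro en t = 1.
Partiendo de la posición x(t) = -5·t^2 + 2·t, tomamos 1 derivada. Derivando la posición, obtenemos la velocidad: v(t) = 2 - 10·t. Tenemos la velocidad v(t) = 2 - 10·t. Sustituyendo t = 1: v(1) = -8.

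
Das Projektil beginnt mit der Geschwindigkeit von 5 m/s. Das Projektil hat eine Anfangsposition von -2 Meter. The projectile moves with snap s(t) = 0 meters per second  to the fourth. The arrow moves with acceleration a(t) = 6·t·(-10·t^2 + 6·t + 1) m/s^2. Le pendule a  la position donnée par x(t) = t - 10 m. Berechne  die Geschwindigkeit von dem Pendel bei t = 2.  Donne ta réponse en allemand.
Wir müssen unsere Gleichung für die Position x(t) = t - 10 1-mal ableiten. Durch Ableiten von der Position erhalten wir die Geschwindigkeit: v(t) = 1. Mit v(t) = 1 und Einsetzen von t = 2, finden wir v = 1.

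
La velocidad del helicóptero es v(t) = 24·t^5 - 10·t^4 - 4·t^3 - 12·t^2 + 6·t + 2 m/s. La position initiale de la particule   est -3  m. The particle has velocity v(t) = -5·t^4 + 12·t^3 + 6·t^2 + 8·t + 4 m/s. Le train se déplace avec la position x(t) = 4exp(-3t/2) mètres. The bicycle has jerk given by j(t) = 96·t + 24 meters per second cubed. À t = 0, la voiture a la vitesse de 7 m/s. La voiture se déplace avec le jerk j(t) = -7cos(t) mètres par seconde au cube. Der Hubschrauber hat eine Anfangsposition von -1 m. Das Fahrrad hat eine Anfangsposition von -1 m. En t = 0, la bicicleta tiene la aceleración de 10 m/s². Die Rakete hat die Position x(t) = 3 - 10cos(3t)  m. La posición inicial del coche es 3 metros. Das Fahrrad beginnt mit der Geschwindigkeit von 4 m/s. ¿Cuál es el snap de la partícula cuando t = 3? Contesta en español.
Para resolver esto, necesitamos tomar 3 derivadas de nuestra ecuación de la velocidad v(t) = -5·t^4 + 12·t^3 + 6·t^2 + 8·t + 4. Tomando d/dt de v(t), encontramos a(t) = -20·t^3 + 36·t^2 + 12·t + 8. Derivando la aceleración, obtenemos la sacudida: j(t) = -60·t^2 + 72·t + 12. Tomando d/dt de j(t), encontramos s(t) = 72 - 120·t. Tenemos el snap s(t) = 72 - 120·t. Sustituyendo t = 3: s(3) = -288.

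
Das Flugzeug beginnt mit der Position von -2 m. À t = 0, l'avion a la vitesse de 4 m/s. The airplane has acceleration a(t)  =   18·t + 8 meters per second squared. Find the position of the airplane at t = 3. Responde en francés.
Nous devons intégrer notre équation de l'accélération a(t) = 18·t + 8 2 fois. En intégrant l'accélération et en utilisant la condition initiale v(0) = 4, nous obtenons v(t) = 9·t^2 + 8·t + 4. En intégrant la vitesse et en utilisant la condition initiale x(0) = -2, nous obtenons x(t) = 3·t^3 + 4·t^2 + 4·t - 2. En utilisant x(t) = 3·t^3 + 4·t^2 + 4·t - 2 et en substituant t = 3, nous trouvons x = 127.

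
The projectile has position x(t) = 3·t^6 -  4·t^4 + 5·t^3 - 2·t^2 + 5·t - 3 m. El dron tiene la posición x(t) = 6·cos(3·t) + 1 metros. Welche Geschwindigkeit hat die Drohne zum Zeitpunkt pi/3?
Wir müssen unsere Gleichung für die Position x(t) = 6·cos(3·t) + 1 1-mal ableiten. Die Ableitung von der Position ergibt die Geschwindigkeit: v(t) = -18·sin(3·t). Wir haben die Geschwindigkeit v(t) = -18·sin(3·t). Durch Einsetzen von t = pi/3: v(pi/3) = 0.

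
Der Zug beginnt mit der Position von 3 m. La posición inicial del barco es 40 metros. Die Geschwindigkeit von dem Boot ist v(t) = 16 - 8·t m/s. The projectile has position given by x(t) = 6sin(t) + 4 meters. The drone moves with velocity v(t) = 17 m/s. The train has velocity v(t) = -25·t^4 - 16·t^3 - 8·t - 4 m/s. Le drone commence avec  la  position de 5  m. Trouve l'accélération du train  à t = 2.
Pour résoudre ceci, nous devons prendre 1 dérivée de notre équation de la vitesse v(t) = -25·t^4 - 16·t^3 - 8·t - 4. En dérivant la vitesse, nous obtenons l'accélération: a(t) = -100·t^3 - 48·t^2 - 8. De l'équation de l'accélération a(t) = -100·t^3 - 48·t^2 - 8, nous substituons t = 2 pour obtenir a = -1000.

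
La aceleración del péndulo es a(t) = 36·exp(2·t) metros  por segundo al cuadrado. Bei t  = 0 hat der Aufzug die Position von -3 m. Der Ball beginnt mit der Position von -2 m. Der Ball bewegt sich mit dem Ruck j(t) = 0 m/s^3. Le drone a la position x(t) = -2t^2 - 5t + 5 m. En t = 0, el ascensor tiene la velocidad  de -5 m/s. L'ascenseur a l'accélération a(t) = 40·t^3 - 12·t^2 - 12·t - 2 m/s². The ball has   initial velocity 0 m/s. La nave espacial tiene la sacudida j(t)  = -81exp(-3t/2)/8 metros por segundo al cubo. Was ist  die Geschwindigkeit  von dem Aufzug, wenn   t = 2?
Um dies zu lösen, müssen wir 1 Integral unserer Gleichung für die Beschleunigung a(t) = 40·t^3 - 12·t^2 - 12·t - 2 finden. Mit ∫a(t)dt und Anwendung von v(0) = -5, finden wir v(t) = 10·t^4 - 4·t^3 - 6·t^2 - 2·t - 5. Mit v(t) = 10·t^4 - 4·t^3 - 6·t^2 - 2·t - 5 und Einsetzen von t = 2, finden wir v = 95.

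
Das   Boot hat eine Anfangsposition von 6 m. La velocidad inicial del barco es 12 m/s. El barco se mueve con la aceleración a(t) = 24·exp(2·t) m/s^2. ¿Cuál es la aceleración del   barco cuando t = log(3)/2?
De la ecuación de la aceleración a(t) = 24·exp(2·t), sustituimos t = log(3)/2 para obtener a = 72.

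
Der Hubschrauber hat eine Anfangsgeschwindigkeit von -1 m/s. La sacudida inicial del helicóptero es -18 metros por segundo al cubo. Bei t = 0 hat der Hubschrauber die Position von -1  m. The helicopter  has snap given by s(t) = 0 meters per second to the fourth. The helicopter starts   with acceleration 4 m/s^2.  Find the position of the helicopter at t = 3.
To solve this, we need to take 4 integrals of our snap equation s(t) = 0. The integral of snap is jerk. Using j(0) = -18, we get j(t) = -18. Taking ∫j(t)dt and applying a(0) = 4, we find a(t) = 4 - 18·t. The antiderivative of acceleration is velocity. Using v(0) = -1, we get v(t) = -9·t^2 + 4·t - 1. Taking ∫v(t)dt and applying x(0) = -1, we find x(t) = -3·t^3 + 2·t^2 - t - 1. From the given position equation x(t) = -3·t^3 + 2·t^2 - t - 1, we substitute t = 3 to get x = -67.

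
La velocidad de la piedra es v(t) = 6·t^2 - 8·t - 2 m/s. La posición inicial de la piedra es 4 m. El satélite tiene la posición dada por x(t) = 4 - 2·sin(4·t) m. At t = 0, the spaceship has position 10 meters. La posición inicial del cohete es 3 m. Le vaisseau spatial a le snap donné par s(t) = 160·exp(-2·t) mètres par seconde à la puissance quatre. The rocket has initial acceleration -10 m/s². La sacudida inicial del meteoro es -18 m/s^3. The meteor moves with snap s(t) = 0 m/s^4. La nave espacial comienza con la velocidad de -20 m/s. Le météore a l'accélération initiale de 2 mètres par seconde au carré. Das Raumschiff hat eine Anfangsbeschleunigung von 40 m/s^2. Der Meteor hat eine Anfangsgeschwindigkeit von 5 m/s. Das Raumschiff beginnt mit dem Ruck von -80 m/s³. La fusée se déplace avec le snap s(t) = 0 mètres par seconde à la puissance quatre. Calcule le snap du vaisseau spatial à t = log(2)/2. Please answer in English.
From the given snap equation s(t) = 160·exp(-2·t), we substitute t = log(2)/2 to get s = 80.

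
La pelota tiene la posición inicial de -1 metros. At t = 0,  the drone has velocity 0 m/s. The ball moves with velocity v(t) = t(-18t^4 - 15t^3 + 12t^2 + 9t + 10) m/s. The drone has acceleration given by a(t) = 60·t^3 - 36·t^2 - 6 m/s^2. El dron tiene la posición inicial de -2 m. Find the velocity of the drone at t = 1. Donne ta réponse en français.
Nous devons intégrer notre équation de l'accélération a(t) = 60·t^3 - 36·t^2 - 6 1 fois. En intégrant l'accélération et en utilisant la condition initiale v(0) = 0, nous obtenons v(t) = 15·t^4 - 12·t^3 - 6·t. En utilisant v(t) = 15·t^4 - 12·t^3 - 6·t et en substituant t = 1, nous trouvons v = -3.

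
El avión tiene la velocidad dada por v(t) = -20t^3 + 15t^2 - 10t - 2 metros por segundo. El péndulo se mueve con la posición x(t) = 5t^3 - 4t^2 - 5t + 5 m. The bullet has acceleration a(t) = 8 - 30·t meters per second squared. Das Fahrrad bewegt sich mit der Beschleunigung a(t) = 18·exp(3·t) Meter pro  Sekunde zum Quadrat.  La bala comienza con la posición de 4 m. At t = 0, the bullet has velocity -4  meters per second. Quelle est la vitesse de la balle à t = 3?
Nous devons intégrer notre équation de l'accélération a(t) = 8 - 30·t 1 fois. En intégrant l'accélération et en utilisant la condition initiale v(0) = -4, nous obtenons v(t) = -15·t^2 + 8·t - 4. Nous avons la vitesse v(t) = -15·t^2 + 8·t - 4. En substituant t = 3: v(3) = -115.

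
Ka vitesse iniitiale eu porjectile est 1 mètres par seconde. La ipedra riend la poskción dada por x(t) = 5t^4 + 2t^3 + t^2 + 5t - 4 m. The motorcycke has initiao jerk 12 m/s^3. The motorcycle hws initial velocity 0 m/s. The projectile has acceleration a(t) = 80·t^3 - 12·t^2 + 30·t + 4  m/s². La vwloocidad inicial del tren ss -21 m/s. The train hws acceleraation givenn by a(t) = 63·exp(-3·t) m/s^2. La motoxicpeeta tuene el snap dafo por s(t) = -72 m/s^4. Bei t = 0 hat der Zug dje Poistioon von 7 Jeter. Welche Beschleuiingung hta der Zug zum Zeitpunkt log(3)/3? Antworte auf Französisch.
De l'équation de l'accélération a(t) = 63·exp(-3·t), nous substituons t = log(3)/3 pour obtenir a = 21.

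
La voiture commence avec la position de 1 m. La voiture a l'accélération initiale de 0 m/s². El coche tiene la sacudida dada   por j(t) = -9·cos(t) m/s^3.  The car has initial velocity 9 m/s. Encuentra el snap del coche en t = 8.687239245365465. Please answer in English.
We must differentiate our jerk equation j(t) = -9·cos(t) 1 time. The derivative of jerk gives snap: s(t) = 9·sin(t). Using s(t) = 9·sin(t) and substituting t = 8.687239245365465, we find s = 6.05221460805841.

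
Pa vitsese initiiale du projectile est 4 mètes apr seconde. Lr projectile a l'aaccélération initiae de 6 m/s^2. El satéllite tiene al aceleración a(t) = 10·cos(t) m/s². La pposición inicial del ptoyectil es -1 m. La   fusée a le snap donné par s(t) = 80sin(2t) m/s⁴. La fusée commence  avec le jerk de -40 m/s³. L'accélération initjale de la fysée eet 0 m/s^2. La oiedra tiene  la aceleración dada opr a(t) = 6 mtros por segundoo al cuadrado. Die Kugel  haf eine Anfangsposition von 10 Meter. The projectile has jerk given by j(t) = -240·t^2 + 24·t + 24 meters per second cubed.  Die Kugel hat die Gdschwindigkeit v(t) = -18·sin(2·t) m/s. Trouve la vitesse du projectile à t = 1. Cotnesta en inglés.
To find the answer, we compute 2 antiderivatives of j(t) = -240·t^2 + 24·t + 24. The integral of jerk, with a(0) = 6, gives acceleration: a(t) = -80·t^3 + 12·t^2 + 24·t + 6. Finding the integral of a(t) and using v(0) = 4: v(t) = -20·t^4 + 4·t^3 + 12·t^2 + 6·t + 4. From the given velocity equation v(t) = -20·t^4 + 4·t^3 + 12·t^2 + 6·t + 4, we substitute t = 1 to get v = 6.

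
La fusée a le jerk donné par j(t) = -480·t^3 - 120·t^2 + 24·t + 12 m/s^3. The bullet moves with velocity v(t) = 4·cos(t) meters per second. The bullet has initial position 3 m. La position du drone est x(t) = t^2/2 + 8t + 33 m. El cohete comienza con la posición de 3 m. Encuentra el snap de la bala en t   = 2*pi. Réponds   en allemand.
Ausgehend von der Geschwindigkeit v(t) = 4·cos(t), nehmen wir 3 Ableitungen. Mit d/dt von v(t) finden wir a(t) = -4·sin(t). Die Ableitung von der Beschleunigung ergibt den Ruck: j(t) = -4·cos(t). Durch Ableiten von dem Ruck erhalten wir den Snap: s(t) = 4·sin(t). Aus der Gleichung für den Snap s(t) = 4·sin(t), setzen wir t = 2*pi ein und erhalten s = 0.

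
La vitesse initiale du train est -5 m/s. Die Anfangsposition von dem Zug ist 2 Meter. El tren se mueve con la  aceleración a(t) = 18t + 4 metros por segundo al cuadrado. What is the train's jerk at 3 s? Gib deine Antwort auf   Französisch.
Pour résoudre ceci, nous devons prendre 1 dérivée de notre équation de l'accélération a(t) = 18·t + 4. En prenant d/dt de a(t), nous trouvons j(t) = 18. Nous avons le jerk j(t) = 18. En substituant t = 3: j(3) = 18.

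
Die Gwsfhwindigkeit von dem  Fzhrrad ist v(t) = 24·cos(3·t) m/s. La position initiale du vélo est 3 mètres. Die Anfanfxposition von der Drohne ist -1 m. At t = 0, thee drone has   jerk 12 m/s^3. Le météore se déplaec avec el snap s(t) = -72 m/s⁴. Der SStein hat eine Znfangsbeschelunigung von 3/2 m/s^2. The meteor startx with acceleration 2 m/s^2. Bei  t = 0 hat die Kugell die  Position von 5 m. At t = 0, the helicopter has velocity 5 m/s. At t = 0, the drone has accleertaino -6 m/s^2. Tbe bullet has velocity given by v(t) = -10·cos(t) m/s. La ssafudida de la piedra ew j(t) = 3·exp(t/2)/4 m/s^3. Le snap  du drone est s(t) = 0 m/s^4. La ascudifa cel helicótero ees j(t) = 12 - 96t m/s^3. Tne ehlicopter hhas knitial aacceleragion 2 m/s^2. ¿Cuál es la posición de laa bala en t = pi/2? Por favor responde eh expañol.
Debemos encontrar la antiderivada de nuestra ecuación de la velocidad v(t) = -10·cos(t) 1 vez. Tomando ∫v(t)dt y aplicando x(0) = 5, encontramos x(t) = 5 - 10·sin(t). Usando x(t) = 5 - 10·sin(t) y sustituyendo t = pi/2, encontramos x = -5.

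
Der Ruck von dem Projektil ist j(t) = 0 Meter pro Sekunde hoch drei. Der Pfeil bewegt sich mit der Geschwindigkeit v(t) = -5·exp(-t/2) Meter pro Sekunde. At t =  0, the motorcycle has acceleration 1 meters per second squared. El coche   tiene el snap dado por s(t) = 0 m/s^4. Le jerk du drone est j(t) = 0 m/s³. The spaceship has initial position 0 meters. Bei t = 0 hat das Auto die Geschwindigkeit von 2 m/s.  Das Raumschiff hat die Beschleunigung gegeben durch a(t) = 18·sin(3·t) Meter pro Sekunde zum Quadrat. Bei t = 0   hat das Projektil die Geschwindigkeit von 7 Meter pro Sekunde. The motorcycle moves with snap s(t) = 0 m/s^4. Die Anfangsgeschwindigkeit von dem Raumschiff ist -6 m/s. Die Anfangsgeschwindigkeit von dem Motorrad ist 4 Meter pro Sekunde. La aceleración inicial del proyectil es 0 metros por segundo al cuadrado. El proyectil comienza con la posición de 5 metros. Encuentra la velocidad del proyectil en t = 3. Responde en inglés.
To solve this, we need to take 2 antiderivatives of our jerk equation j(t) = 0. Finding the integral of j(t) and using a(0) = 0: a(t) = 0. The antiderivative of acceleration, with v(0) = 7, gives velocity: v(t) = 7. Using v(t) = 7 and substituting t = 3, we find v = 7.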